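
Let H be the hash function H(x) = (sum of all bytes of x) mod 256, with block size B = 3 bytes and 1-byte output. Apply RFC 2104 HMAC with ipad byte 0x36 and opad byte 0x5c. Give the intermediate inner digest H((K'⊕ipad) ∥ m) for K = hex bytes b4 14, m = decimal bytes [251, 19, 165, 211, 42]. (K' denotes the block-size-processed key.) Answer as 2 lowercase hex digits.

8a

Key hex bytes b4 14 is 2 bytes ≤ B = 3; zero-pad to 3 bytes: K' = b4 14 00.
K' ⊕ ipad = 82 22 36.
Inner input = 82 22 36 ∥ fb 13 a5 d3 2a.
Inner hash: sum = 130+34+54+251+19+165+211+42 = 906; mod 256 = 138 → 8a.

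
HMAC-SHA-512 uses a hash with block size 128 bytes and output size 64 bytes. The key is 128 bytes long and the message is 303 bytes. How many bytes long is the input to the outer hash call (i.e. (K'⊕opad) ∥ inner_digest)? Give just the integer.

Key is 128 ≤ 128 bytes, zero-padded: |K'| = 128.
Outer input = (K'⊕opad) ∥ H(inner) → 128 + 64 = 192 bytes.

192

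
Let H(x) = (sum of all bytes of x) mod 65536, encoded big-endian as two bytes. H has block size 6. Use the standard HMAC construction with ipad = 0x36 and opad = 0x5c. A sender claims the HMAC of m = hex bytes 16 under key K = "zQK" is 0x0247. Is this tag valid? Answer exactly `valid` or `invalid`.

Key "zQK" = 7a 51 4b is 3 bytes ≤ B = 6; zero-pad to 6 bytes: K' = 7a 51 4b 00 00 00.
K' ⊕ ipad = 4c 67 7d 36 36 36; K' ⊕ opad = 26 0d 17 5c 5c 5c.
Inner hash: sum = 76+103+125+54+54+54+22 = 488 → 01 e8.
Outer hash (recomputed tag): sum = 38+13+23+92+92+92+1+232 = 583 → 02 47.
Recomputed tag = 0247; claimed = 0247 → match.

valid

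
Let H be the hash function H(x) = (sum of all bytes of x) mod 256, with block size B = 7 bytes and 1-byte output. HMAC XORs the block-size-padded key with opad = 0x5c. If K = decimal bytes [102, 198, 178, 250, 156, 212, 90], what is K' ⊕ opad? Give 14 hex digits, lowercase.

3a9aeea6c08806

Key decimal bytes [102, 198, 178, 250, 156, 212, 90] = 66 c6 b2 fa 9c d4 5a is exactly B = 7 bytes: K' = 66 c6 b2 fa 9c d4 5a.
XOR each byte with 0x5c: 66⊕5c=3a, c6⊕5c=9a, b2⊕5c=ee, fa⊕5c=a6, 9c⊕5c=c0, d4⊕5c=88, 5a⊕5c=06.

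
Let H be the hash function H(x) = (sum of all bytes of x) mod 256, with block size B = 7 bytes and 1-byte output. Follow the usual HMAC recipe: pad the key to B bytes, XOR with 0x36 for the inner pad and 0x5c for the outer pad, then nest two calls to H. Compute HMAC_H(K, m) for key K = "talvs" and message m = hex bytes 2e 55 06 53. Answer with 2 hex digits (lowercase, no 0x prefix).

Key "talvs" = 74 61 6c 76 73 is 5 bytes ≤ B = 7; zero-pad to 7 bytes: K' = 74 61 6c 76 73 00 00.
K' ⊕ ipad = 42 57 5a 40 45 36 36.  K' ⊕ opad = 28 3d 30 2a 2f 5c 5c.
Inner input = (K'⊕ipad) ∥ m = 42 57 5a 40 45 36 36 ∥ 2e 55 06 53.
Inner hash: sum = 66+87+90+64+69+54+54+46+85+6+83 = 704; mod 256 = 192 → c0.
Outer input = (K'⊕opad) ∥ inner = 28 3d 30 2a 2f 5c 5c ∥ c0.
Outer hash (tag): sum = 40+61+48+42+47+92+92+192 = 614; mod 256 = 102 → 66.

66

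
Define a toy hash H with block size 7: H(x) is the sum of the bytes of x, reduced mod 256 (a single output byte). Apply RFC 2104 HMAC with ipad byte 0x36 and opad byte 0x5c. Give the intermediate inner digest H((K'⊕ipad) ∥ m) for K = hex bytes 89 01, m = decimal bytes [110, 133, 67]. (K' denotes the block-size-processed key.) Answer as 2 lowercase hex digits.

Key hex bytes 89 01 is 2 bytes ≤ B = 7; zero-pad to 7 bytes: K' = 89 01 00 00 00 00 00.
K' ⊕ ipad = bf 37 36 36 36 36 36.
Inner input = bf 37 36 36 36 36 36 ∥ 6e 85 43.
Inner hash: sum = 191+55+54+54+54+54+54+110+133+67 = 826; mod 256 = 58 → 3a.

3a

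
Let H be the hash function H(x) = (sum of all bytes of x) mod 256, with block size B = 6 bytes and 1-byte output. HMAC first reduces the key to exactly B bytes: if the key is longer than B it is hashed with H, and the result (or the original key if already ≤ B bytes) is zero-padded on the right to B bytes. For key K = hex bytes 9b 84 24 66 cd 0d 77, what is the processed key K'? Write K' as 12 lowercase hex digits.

fa0000000000

|K| = 7 > B = 6, so first hash the key.
H(K): sum = 155+132+36+102+205+13+119 = 762; mod 256 = 250 → fa.
Zero-pad H(K) = fa to 6 bytes: K' = fa 00 00 00 00 00.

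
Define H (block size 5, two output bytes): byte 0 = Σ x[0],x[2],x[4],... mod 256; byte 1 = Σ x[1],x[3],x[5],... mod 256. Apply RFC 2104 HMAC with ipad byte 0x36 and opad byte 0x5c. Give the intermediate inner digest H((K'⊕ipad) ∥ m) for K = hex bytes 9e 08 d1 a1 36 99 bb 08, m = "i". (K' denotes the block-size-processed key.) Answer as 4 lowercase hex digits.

Key hex bytes 9e 08 d1 a1 36 99 bb 08 is 8 bytes > B = 5, so hash it first: H(key) = 60 4a, then zero-pad to 5 bytes: K' = 60 4a 00 00 00.
K' ⊕ ipad = 56 7c 36 36 36.
Inner input = 56 7c 36 36 36 ∥ 69.
Inner hash: even-index sum = 194 mod 256 = 194; odd-index sum = 283 mod 256 = 27 → c2 1b.

c21b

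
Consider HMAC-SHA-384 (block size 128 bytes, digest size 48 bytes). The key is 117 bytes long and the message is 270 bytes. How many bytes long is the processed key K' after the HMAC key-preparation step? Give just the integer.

Key is 117 ≤ 128 bytes, zero-padded: |K'| = 128.

128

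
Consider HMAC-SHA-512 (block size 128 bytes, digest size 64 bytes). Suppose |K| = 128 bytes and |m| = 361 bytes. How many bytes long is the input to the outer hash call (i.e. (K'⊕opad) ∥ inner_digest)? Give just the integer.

192

Key is 128 ≤ 128 bytes, zero-padded: |K'| = 128.
Outer input = (K'⊕opad) ∥ H(inner) → 128 + 64 = 192 bytes.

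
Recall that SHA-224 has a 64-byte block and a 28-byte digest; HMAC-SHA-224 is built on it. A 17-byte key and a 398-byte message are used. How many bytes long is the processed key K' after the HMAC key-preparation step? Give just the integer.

64

Key is 17 ≤ 64 bytes, zero-padded: |K'| = 64.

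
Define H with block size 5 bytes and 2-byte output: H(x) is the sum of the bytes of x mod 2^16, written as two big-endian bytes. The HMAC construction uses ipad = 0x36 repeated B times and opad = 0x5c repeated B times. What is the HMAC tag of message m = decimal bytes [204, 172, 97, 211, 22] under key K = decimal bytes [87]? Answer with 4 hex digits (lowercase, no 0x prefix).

0279

Key decimal bytes [87] = 57 is 1 byte ≤ B = 5; zero-pad to 5 bytes: K' = 57 00 00 00 00.
K' ⊕ ipad = 61 36 36 36 36.  K' ⊕ opad = 0b 5c 5c 5c 5c.
Inner input = (K'⊕ipad) ∥ m = 61 36 36 36 36 ∥ cc ac 61 d3 16.
Inner hash: sum = 97+54+54+54+54+204+172+97+211+22 = 1019 → 03 fb.
Outer input = (K'⊕opad) ∥ inner = 0b 5c 5c 5c 5c ∥ 03 fb.
Outer hash (tag): sum = 11+92+92+92+92+3+251 = 633 → 02 79.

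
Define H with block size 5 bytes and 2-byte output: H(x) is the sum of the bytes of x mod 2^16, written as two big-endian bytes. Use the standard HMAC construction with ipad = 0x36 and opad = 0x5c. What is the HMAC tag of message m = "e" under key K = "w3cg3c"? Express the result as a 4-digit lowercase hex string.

Key "w3cg3c" = 77 33 63 67 33 63 is 6 bytes > B = 5, so hash it first: H(key) = 02 0a, then zero-pad to 5 bytes: K' = 02 0a 00 00 00.
K' ⊕ ipad = 34 3c 36 36 36.  K' ⊕ opad = 5e 56 5c 5c 5c.
Inner input = (K'⊕ipad) ∥ m = 34 3c 36 36 36 ∥ 65.
Inner hash: sum = 52+60+54+54+54+101 = 375 → 01 77.
Outer input = (K'⊕opad) ∥ inner = 5e 56 5c 5c 5c ∥ 01 77.
Outer hash (tag): sum = 94+86+92+92+92+1+119 = 576 → 02 40.

0240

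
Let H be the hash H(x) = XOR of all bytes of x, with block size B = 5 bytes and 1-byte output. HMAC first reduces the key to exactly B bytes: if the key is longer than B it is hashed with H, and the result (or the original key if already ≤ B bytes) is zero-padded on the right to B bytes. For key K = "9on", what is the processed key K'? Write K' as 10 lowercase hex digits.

396f6e0000

Key "9on" = 39 6f 6e is 3 bytes ≤ B = 5; zero-pad to 5 bytes: K' = 39 6f 6e 00 00.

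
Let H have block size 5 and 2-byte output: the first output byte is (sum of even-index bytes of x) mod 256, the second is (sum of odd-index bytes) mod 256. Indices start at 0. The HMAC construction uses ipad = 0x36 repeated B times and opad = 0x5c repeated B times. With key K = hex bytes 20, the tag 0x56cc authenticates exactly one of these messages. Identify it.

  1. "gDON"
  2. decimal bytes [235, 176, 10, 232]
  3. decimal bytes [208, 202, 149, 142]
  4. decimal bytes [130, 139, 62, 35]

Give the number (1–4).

Key hex bytes 20 is 1 byte ≤ B = 5; zero-pad to 5 bytes: K' = 20 00 00 00 00.
K' ⊕ ipad = 16 36 36 36 36; K' ⊕ opad = 7c 5c 5c 5c 5c.
m1: inner = H(16 36 36 36 36 67 44 4f 4e) = 14 22; tag = H(7c 5c 5c 5c 5c 14 22) = 56cc ← matches
m2: inner = H(16 36 36 36 36 eb b0 0a e8) = 1a 61; tag = H(7c 5c 5c 5c 5c 1a 61) = 95d2
m3: inner = H(16 36 36 36 36 d0 ca 95 8e) = da d1; tag = H(7c 5c 5c 5c 5c da d1) = 0592
m4: inner = H(16 36 36 36 36 82 8b 3e 23) = 30 2c; tag = H(7c 5c 5c 5c 5c 30 2c) = 60e8

1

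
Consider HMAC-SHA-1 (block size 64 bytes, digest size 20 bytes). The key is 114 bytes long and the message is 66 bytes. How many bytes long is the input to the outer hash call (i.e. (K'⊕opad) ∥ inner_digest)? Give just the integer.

Key is 114 > 64 bytes, so it is hashed to 20 bytes then zero-padded to 64: |K'| = 64.
Outer input = (K'⊕opad) ∥ H(inner) → 64 + 20 = 84 bytes.

84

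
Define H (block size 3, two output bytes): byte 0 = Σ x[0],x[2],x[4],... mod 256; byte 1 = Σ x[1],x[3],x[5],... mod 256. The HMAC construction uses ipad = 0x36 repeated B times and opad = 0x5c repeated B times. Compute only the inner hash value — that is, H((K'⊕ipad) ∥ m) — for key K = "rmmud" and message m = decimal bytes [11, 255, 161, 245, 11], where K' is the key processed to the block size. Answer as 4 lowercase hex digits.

Key "rmmud" = 72 6d 6d 75 64 is 5 bytes > B = 3, so hash it first: H(key) = 43 e2, then zero-pad to 3 bytes: K' = 43 e2 00.
K' ⊕ ipad = 75 d4 36.
Inner input = 75 d4 36 ∥ 0b ff a1 f5 0b.
Inner hash: even-index sum = 671 mod 256 = 159; odd-index sum = 395 mod 256 = 139 → 9f 8b.

9f8b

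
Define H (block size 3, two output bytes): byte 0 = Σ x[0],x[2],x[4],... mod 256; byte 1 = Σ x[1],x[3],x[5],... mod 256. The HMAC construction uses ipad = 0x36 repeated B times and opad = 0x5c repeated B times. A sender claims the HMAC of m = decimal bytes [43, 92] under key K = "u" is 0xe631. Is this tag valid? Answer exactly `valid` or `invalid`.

valid

Key "u" = 75 is 1 byte ≤ B = 3; zero-pad to 3 bytes: K' = 75 00 00.
K' ⊕ ipad = 43 36 36; K' ⊕ opad = 29 5c 5c.
Inner hash: even-index sum = 213 mod 256 = 213; odd-index sum = 97 mod 256 = 97 → d5 61.
Outer hash (recomputed tag): even-index sum = 230 mod 256 = 230; odd-index sum = 305 mod 256 = 49 → e6 31.
Recomputed tag = e631; claimed = e631 → match.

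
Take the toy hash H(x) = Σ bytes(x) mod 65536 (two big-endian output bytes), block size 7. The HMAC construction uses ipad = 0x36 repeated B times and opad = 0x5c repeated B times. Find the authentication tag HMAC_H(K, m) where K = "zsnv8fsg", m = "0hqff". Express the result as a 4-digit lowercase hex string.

Key "zsnv8fsg" = 7a 73 6e 76 38 66 73 67 is 8 bytes > B = 7, so hash it first: H(key) = 03 49, then zero-pad to 7 bytes: K' = 03 49 00 00 00 00 00.
K' ⊕ ipad = 35 7f 36 36 36 36 36.  K' ⊕ opad = 5f 15 5c 5c 5c 5c 5c.
Inner input = (K'⊕ipad) ∥ m = 35 7f 36 36 36 36 36 ∥ 30 68 71 66 66.
Inner hash: sum = 53+127+54+54+54+54+54+48+104+113+102+102 = 919 → 03 97.
Outer input = (K'⊕opad) ∥ inner = 5f 15 5c 5c 5c 5c 5c ∥ 03 97.
Outer hash (tag): sum = 95+21+92+92+92+92+92+3+151 = 730 → 02 da.

02da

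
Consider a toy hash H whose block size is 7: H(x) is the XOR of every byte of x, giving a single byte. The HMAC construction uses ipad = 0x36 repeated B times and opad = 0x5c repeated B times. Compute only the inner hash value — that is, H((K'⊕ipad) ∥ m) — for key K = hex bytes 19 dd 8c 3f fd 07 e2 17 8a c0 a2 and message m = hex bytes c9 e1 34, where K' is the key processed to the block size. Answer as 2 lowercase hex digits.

Key hex bytes 19 dd 8c 3f fd 07 e2 17 8a c0 a2 is 11 bytes > B = 7, so hash it first: H(key) = 90, then zero-pad to 7 bytes: K' = 90 00 00 00 00 00 00.
K' ⊕ ipad = a6 36 36 36 36 36 36.
Inner input = a6 36 36 36 36 36 36 ∥ c9 e1 34.
Inner hash: XOR a6⊕36⊕36⊕36⊕36⊕36⊕36⊕c9⊕e1⊕34 = ba.

ba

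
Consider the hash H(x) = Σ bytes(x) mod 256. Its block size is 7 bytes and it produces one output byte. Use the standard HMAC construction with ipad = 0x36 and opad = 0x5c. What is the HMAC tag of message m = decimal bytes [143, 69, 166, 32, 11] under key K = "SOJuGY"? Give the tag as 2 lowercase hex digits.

35

Key "SOJuGY" = 53 4f 4a 75 47 59 is 6 bytes ≤ B = 7; zero-pad to 7 bytes: K' = 53 4f 4a 75 47 59 00.
K' ⊕ ipad = 65 79 7c 43 71 6f 36.  K' ⊕ opad = 0f 13 16 29 1b 05 5c.
Inner input = (K'⊕ipad) ∥ m = 65 79 7c 43 71 6f 36 ∥ 8f 45 a6 20 0b.
Inner hash: sum = 101+121+124+67+113+111+54+143+69+166+32+11 = 1112; mod 256 = 88 → 58.
Outer input = (K'⊕opad) ∥ inner = 0f 13 16 29 1b 05 5c ∥ 58.
Outer hash (tag): sum = 15+19+22+41+27+5+92+88 = 309; mod 256 = 53 → 35.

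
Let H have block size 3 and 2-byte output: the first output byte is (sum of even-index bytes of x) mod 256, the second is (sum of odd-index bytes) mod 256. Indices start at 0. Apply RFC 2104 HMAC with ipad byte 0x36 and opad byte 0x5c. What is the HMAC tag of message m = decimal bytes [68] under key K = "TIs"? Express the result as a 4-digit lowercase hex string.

fabc

Key "TIs" = 54 49 73 is exactly B = 3 bytes: K' = 54 49 73.
K' ⊕ ipad = 62 7f 45.  K' ⊕ opad = 08 15 2f.
Inner input = (K'⊕ipad) ∥ m = 62 7f 45 ∥ 44.
Inner hash: even-index sum = 167 mod 256 = 167; odd-index sum = 195 mod 256 = 195 → a7 c3.
Outer input = (K'⊕opad) ∥ inner = 08 15 2f ∥ a7 c3.
Outer hash (tag): even-index sum = 250 mod 256 = 250; odd-index sum = 188 mod 256 = 188 → fa bc.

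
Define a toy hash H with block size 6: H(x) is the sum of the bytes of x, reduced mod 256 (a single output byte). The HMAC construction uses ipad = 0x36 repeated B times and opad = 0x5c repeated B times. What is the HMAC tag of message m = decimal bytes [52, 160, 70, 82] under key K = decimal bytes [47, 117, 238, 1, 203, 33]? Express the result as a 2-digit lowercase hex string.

aa

Key decimal bytes [47, 117, 238, 1, 203, 33] = 2f 75 ee 01 cb 21 is exactly B = 6 bytes: K' = 2f 75 ee 01 cb 21.
K' ⊕ ipad = 19 43 d8 37 fd 17.  K' ⊕ opad = 73 29 b2 5d 97 7d.
Inner input = (K'⊕ipad) ∥ m = 19 43 d8 37 fd 17 ∥ 34 a0 46 52.
Inner hash: sum = 25+67+216+55+253+23+52+160+70+82 = 1003; mod 256 = 235 → eb.
Outer input = (K'⊕opad) ∥ inner = 73 29 b2 5d 97 7d ∥ eb.
Outer hash (tag): sum = 115+41+178+93+151+125+235 = 938; mod 256 = 170 → aa.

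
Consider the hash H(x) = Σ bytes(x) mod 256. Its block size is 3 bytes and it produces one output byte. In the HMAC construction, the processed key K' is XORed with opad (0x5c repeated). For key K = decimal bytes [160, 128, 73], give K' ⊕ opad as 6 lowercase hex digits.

fcdc15

Key decimal bytes [160, 128, 73] = a0 80 49 is exactly B = 3 bytes: K' = a0 80 49.
XOR each byte with 0x5c: a0⊕5c=fc, 80⊕5c=dc, 49⊕5c=15.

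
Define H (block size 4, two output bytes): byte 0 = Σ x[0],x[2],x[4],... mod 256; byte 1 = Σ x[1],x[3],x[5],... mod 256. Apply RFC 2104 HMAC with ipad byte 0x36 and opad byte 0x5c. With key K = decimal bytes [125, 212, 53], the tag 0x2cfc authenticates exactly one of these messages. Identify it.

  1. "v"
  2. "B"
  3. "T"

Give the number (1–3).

Key decimal bytes [125, 212, 53] = 7d d4 35 is 3 bytes ≤ B = 4; zero-pad to 4 bytes: K' = 7d d4 35 00.
K' ⊕ ipad = 4b e2 03 36; K' ⊕ opad = 21 88 69 5c.
m1: inner = H(4b e2 03 36 76) = c4 18; tag = H(21 88 69 5c c4 18) = 4efc
m2: inner = H(4b e2 03 36 42) = 90 18; tag = H(21 88 69 5c 90 18) = 1afc
m3: inner = H(4b e2 03 36 54) = a2 18; tag = H(21 88 69 5c a2 18) = 2cfc ← matches

3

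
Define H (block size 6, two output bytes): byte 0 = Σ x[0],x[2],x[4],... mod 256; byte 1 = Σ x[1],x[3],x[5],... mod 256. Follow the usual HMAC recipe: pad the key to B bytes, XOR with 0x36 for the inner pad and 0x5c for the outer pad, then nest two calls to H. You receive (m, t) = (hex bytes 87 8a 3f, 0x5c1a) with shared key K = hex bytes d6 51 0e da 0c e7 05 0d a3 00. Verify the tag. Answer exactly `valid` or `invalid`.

Key hex bytes d6 51 0e da 0c e7 05 0d a3 00 is 10 bytes > B = 6, so hash it first: H(key) = 98 1f, then zero-pad to 6 bytes: K' = 98 1f 00 00 00 00.
K' ⊕ ipad = ae 29 36 36 36 36; K' ⊕ opad = c4 43 5c 5c 5c 5c.
Inner hash: even-index sum = 480 mod 256 = 224; odd-index sum = 287 mod 256 = 31 → e0 1f.
Outer hash (recomputed tag): even-index sum = 604 mod 256 = 92; odd-index sum = 282 mod 256 = 26 → 5c 1a.
Recomputed tag = 5c1a; claimed = 5c1a → match.

valid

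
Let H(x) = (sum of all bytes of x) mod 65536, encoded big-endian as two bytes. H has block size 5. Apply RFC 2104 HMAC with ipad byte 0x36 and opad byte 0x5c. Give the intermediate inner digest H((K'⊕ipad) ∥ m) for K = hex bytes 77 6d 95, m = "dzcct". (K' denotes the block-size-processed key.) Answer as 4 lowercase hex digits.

Key hex bytes 77 6d 95 is 3 bytes ≤ B = 5; zero-pad to 5 bytes: K' = 77 6d 95 00 00.
K' ⊕ ipad = 41 5b a3 36 36.
Inner input = 41 5b a3 36 36 ∥ 64 7a 63 63 74.
Inner hash: sum = 65+91+163+54+54+100+122+99+99+116 = 963 → 03 c3.

03c3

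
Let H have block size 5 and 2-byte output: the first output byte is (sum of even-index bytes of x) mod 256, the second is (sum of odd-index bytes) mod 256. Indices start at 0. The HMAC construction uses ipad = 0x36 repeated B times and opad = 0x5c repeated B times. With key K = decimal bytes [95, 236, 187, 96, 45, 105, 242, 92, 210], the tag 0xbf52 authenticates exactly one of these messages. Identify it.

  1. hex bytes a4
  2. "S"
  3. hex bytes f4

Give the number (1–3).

Key decimal bytes [95, 236, 187, 96, 45, 105, 242, 92, 210] = 5f ec bb 60 2d 69 f2 5c d2 is 9 bytes > B = 5, so hash it first: H(key) = 0b 11, then zero-pad to 5 bytes: K' = 0b 11 00 00 00.
K' ⊕ ipad = 3d 27 36 36 36; K' ⊕ opad = 57 4d 5c 5c 5c.
m1: inner = H(3d 27 36 36 36 a4) = a9 01; tag = H(57 4d 5c 5c 5c a9 01) = 1052
m2: inner = H(3d 27 36 36 36 53) = a9 b0; tag = H(57 4d 5c 5c 5c a9 b0) = bf52 ← matches
m3: inner = H(3d 27 36 36 36 f4) = a9 51; tag = H(57 4d 5c 5c 5c a9 51) = 6052

2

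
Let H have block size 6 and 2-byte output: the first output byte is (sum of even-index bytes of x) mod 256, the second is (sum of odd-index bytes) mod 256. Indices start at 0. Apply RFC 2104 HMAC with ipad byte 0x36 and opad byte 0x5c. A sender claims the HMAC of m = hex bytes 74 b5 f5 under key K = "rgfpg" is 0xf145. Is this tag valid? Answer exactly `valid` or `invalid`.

valid

Key "rgfpg" = 72 67 66 70 67 is 5 bytes ≤ B = 6; zero-pad to 6 bytes: K' = 72 67 66 70 67 00.
K' ⊕ ipad = 44 51 50 46 51 36; K' ⊕ opad = 2e 3b 3a 2c 3b 5c.
Inner hash: even-index sum = 590 mod 256 = 78; odd-index sum = 386 mod 256 = 130 → 4e 82.
Outer hash (recomputed tag): even-index sum = 241 mod 256 = 241; odd-index sum = 325 mod 256 = 69 → f1 45.
Recomputed tag = f145; claimed = f145 → match.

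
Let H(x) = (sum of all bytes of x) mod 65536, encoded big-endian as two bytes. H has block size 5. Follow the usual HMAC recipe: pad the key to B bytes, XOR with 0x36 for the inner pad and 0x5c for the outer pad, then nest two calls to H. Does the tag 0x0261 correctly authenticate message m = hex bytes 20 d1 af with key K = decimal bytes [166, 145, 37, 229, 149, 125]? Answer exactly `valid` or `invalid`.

Key decimal bytes [166, 145, 37, 229, 149, 125] = a6 91 25 e5 95 7d is 6 bytes > B = 5, so hash it first: H(key) = 03 53, then zero-pad to 5 bytes: K' = 03 53 00 00 00.
K' ⊕ ipad = 35 65 36 36 36; K' ⊕ opad = 5f 0f 5c 5c 5c.
Inner hash: sum = 53+101+54+54+54+32+209+175 = 732 → 02 dc.
Outer hash (recomputed tag): sum = 95+15+92+92+92+2+220 = 608 → 02 60.
Recomputed tag = 0260; claimed = 0261 → mismatch.

invalid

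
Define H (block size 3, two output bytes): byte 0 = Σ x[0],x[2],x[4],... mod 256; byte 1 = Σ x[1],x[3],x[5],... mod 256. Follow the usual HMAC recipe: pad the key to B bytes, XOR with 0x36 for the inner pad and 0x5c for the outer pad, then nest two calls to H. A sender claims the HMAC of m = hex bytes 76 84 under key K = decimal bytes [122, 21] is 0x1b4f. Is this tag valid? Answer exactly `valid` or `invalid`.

Key decimal bytes [122, 21] = 7a 15 is 2 bytes ≤ B = 3; zero-pad to 3 bytes: K' = 7a 15 00.
K' ⊕ ipad = 4c 23 36; K' ⊕ opad = 26 49 5c.
Inner hash: even-index sum = 262 mod 256 = 6; odd-index sum = 153 mod 256 = 153 → 06 99.
Outer hash (recomputed tag): even-index sum = 283 mod 256 = 27; odd-index sum = 79 mod 256 = 79 → 1b 4f.
Recomputed tag = 1b4f; claimed = 1b4f → match.

valid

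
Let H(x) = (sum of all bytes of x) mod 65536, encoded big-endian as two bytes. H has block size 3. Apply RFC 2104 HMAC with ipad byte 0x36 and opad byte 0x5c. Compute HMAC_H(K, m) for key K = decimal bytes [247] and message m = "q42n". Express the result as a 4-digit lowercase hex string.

01d7

Key decimal bytes [247] = f7 is 1 byte ≤ B = 3; zero-pad to 3 bytes: K' = f7 00 00.
K' ⊕ ipad = c1 36 36.  K' ⊕ opad = ab 5c 5c.
Inner input = (K'⊕ipad) ∥ m = c1 36 36 ∥ 71 34 32 6e.
Inner hash: sum = 193+54+54+113+52+50+110 = 626 → 02 72.
Outer input = (K'⊕opad) ∥ inner = ab 5c 5c ∥ 02 72.
Outer hash (tag): sum = 171+92+92+2+114 = 471 → 01 d7.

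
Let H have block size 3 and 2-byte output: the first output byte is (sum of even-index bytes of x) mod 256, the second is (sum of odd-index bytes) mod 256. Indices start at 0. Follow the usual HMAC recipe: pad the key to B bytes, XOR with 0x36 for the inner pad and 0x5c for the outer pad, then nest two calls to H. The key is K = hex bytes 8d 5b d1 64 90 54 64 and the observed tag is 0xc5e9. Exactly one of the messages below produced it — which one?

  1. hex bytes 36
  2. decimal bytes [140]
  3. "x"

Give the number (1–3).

1

Key hex bytes 8d 5b d1 64 90 54 64 is 7 bytes > B = 3, so hash it first: H(key) = 52 13, then zero-pad to 3 bytes: K' = 52 13 00.
K' ⊕ ipad = 64 25 36; K' ⊕ opad = 0e 4f 5c.
m1: inner = H(64 25 36 36) = 9a 5b; tag = H(0e 4f 5c 9a 5b) = c5e9 ← matches
m2: inner = H(64 25 36 8c) = 9a b1; tag = H(0e 4f 5c 9a b1) = 1be9
m3: inner = H(64 25 36 78) = 9a 9d; tag = H(0e 4f 5c 9a 9d) = 07e9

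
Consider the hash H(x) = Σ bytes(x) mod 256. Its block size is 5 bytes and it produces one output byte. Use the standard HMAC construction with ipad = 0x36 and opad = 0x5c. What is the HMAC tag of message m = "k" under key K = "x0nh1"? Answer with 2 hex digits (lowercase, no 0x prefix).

Key "x0nh1" = 78 30 6e 68 31 is exactly B = 5 bytes: K' = 78 30 6e 68 31.
K' ⊕ ipad = 4e 06 58 5e 07.  K' ⊕ opad = 24 6c 32 34 6d.
Inner input = (K'⊕ipad) ∥ m = 4e 06 58 5e 07 ∥ 6b.
Inner hash: sum = 78+6+88+94+7+107 = 380; mod 256 = 124 → 7c.
Outer input = (K'⊕opad) ∥ inner = 24 6c 32 34 6d ∥ 7c.
Outer hash (tag): sum = 36+108+50+52+109+124 = 479; mod 256 = 223 → df.

df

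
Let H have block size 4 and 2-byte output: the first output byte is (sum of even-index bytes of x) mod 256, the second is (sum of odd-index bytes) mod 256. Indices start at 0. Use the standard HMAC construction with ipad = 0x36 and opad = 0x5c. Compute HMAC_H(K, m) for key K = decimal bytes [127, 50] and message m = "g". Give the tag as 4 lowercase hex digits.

6504

Key decimal bytes [127, 50] = 7f 32 is 2 bytes ≤ B = 4; zero-pad to 4 bytes: K' = 7f 32 00 00.
K' ⊕ ipad = 49 04 36 36.  K' ⊕ opad = 23 6e 5c 5c.
Inner input = (K'⊕ipad) ∥ m = 49 04 36 36 ∥ 67.
Inner hash: even-index sum = 230 mod 256 = 230; odd-index sum = 58 mod 256 = 58 → e6 3a.
Outer input = (K'⊕opad) ∥ inner = 23 6e 5c 5c ∥ e6 3a.
Outer hash (tag): even-index sum = 357 mod 256 = 101; odd-index sum = 260 mod 256 = 4 → 65 04.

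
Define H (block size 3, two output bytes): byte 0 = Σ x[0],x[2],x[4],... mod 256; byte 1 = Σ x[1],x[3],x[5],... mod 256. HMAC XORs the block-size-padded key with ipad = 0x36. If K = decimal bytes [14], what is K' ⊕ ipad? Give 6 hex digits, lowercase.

383636

Key decimal bytes [14] = 0e is 1 byte ≤ B = 3; zero-pad to 3 bytes: K' = 0e 00 00.
XOR each byte with 0x36: 0e⊕36=38, 00⊕36=36, 00⊕36=36.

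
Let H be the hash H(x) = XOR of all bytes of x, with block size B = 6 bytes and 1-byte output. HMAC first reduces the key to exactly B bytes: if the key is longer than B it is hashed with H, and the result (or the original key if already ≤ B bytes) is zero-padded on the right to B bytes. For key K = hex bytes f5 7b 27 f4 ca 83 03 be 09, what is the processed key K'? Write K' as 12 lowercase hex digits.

|K| = 9 > B = 6, so first hash the key.
H(K): XOR f5⊕7b⊕27⊕f4⊕ca⊕83⊕03⊕be⊕09 = a0.
Zero-pad H(K) = a0 to 6 bytes: K' = a0 00 00 00 00 00.

a00000000000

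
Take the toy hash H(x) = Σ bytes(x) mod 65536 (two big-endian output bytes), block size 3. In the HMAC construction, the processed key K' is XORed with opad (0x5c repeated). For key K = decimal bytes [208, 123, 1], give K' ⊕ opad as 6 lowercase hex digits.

Key decimal bytes [208, 123, 1] = d0 7b 01 is exactly B = 3 bytes: K' = d0 7b 01.
XOR each byte with 0x5c: d0⊕5c=8c, 7b⊕5c=27, 01⊕5c=5d.

8c275d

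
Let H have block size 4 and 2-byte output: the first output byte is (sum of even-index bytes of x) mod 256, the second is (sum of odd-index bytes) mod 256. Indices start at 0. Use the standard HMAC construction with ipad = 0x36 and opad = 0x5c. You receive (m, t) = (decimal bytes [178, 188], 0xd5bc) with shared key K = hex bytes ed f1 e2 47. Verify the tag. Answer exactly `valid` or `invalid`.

invalid

Key hex bytes ed f1 e2 47 is exactly B = 4 bytes: K' = ed f1 e2 47.
K' ⊕ ipad = db c7 d4 71; K' ⊕ opad = b1 ad be 1b.
Inner hash: even-index sum = 609 mod 256 = 97; odd-index sum = 500 mod 256 = 244 → 61 f4.
Outer hash (recomputed tag): even-index sum = 464 mod 256 = 208; odd-index sum = 444 mod 256 = 188 → d0 bc.
Recomputed tag = d0bc; claimed = d5bc → mismatch.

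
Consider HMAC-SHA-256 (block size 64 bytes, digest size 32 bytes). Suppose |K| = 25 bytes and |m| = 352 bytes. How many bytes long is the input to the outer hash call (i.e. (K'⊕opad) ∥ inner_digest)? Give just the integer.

Key is 25 ≤ 64 bytes, zero-padded: |K'| = 64.
Outer input = (K'⊕opad) ∥ H(inner) → 64 + 32 = 96 bytes.

96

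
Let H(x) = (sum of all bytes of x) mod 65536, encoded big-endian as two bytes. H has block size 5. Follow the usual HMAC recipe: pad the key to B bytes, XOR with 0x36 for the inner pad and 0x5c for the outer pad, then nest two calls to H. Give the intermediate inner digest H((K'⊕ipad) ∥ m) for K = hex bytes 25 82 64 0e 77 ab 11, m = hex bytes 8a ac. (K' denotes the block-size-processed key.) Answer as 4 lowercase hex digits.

0286

Key hex bytes 25 82 64 0e 77 ab 11 is 7 bytes > B = 5, so hash it first: H(key) = 02 4c, then zero-pad to 5 bytes: K' = 02 4c 00 00 00.
K' ⊕ ipad = 34 7a 36 36 36.
Inner input = 34 7a 36 36 36 ∥ 8a ac.
Inner hash: sum = 52+122+54+54+54+138+172 = 646 → 02 86.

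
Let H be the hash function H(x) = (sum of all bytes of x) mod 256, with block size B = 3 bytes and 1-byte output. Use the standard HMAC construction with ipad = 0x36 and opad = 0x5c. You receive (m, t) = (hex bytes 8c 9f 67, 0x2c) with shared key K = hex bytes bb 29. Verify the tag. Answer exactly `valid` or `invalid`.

valid

Key hex bytes bb 29 is 2 bytes ≤ B = 3; zero-pad to 3 bytes: K' = bb 29 00.
K' ⊕ ipad = 8d 1f 36; K' ⊕ opad = e7 75 5c.
Inner hash: sum = 141+31+54+140+159+103 = 628; mod 256 = 116 → 74.
Outer hash (recomputed tag): sum = 231+117+92+116 = 556; mod 256 = 44 → 2c.
Recomputed tag = 2c; claimed = 2c → match.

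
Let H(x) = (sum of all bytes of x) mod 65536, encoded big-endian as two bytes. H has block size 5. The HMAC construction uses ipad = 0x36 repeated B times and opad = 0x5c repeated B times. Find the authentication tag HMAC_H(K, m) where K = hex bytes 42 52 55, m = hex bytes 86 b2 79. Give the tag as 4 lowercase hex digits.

Key hex bytes 42 52 55 is 3 bytes ≤ B = 5; zero-pad to 5 bytes: K' = 42 52 55 00 00.
K' ⊕ ipad = 74 64 63 36 36.  K' ⊕ opad = 1e 0e 09 5c 5c.
Inner input = (K'⊕ipad) ∥ m = 74 64 63 36 36 ∥ 86 b2 79.
Inner hash: sum = 116+100+99+54+54+134+178+121 = 856 → 03 58.
Outer input = (K'⊕opad) ∥ inner = 1e 0e 09 5c 5c ∥ 03 58.
Outer hash (tag): sum = 30+14+9+92+92+3+88 = 328 → 01 48.

0148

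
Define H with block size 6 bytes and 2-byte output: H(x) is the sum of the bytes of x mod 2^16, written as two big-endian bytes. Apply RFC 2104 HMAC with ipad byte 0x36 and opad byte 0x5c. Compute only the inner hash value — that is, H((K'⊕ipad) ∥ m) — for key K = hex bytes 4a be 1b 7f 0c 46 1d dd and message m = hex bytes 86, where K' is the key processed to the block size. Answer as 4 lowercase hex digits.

026a

Key hex bytes 4a be 1b 7f 0c 46 1d dd is 8 bytes > B = 6, so hash it first: H(key) = 02 ee, then zero-pad to 6 bytes: K' = 02 ee 00 00 00 00.
K' ⊕ ipad = 34 d8 36 36 36 36.
Inner input = 34 d8 36 36 36 36 ∥ 86.
Inner hash: sum = 52+216+54+54+54+54+134 = 618 → 02 6a.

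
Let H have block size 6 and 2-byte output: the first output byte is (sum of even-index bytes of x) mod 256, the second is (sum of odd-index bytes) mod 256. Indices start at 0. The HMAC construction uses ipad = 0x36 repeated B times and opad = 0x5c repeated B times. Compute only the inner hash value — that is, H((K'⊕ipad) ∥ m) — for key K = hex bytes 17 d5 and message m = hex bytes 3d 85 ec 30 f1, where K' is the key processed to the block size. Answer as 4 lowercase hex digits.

Key hex bytes 17 d5 is 2 bytes ≤ B = 6; zero-pad to 6 bytes: K' = 17 d5 00 00 00 00.
K' ⊕ ipad = 21 e3 36 36 36 36.
Inner input = 21 e3 36 36 36 36 ∥ 3d 85 ec 30 f1.
Inner hash: even-index sum = 679 mod 256 = 167; odd-index sum = 516 mod 256 = 4 → a7 04.

a704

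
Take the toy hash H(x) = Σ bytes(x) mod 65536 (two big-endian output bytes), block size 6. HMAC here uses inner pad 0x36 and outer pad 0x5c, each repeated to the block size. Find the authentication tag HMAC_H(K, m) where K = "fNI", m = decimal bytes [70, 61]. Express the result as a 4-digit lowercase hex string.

Key "fNI" = 66 4e 49 is 3 bytes ≤ B = 6; zero-pad to 6 bytes: K' = 66 4e 49 00 00 00.
K' ⊕ ipad = 50 78 7f 36 36 36.  K' ⊕ opad = 3a 12 15 5c 5c 5c.
Inner input = (K'⊕ipad) ∥ m = 50 78 7f 36 36 36 ∥ 46 3d.
Inner hash: sum = 80+120+127+54+54+54+70+61 = 620 → 02 6c.
Outer input = (K'⊕opad) ∥ inner = 3a 12 15 5c 5c 5c ∥ 02 6c.
Outer hash (tag): sum = 58+18+21+92+92+92+2+108 = 483 → 01 e3.

01e3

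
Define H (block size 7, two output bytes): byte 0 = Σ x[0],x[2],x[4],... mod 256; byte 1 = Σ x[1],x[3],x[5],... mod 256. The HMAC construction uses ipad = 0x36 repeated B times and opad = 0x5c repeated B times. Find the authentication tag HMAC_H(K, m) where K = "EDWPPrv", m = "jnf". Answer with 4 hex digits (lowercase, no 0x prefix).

463a

Key "EDWPPrv" = 45 44 57 50 50 72 76 is exactly B = 7 bytes: K' = 45 44 57 50 50 72 76.
K' ⊕ ipad = 73 72 61 66 66 44 40.  K' ⊕ opad = 19 18 0b 0c 0c 2e 2a.
Inner input = (K'⊕ipad) ∥ m = 73 72 61 66 66 44 40 ∥ 6a 6e 66.
Inner hash: even-index sum = 488 mod 256 = 232; odd-index sum = 492 mod 256 = 236 → e8 ec.
Outer input = (K'⊕opad) ∥ inner = 19 18 0b 0c 0c 2e 2a ∥ e8 ec.
Outer hash (tag): even-index sum = 326 mod 256 = 70; odd-index sum = 314 mod 256 = 58 → 46 3a.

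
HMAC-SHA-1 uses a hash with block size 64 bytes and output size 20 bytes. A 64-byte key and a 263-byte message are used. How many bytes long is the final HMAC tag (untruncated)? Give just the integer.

The tag is one SHA-1 digest: 20 bytes.

20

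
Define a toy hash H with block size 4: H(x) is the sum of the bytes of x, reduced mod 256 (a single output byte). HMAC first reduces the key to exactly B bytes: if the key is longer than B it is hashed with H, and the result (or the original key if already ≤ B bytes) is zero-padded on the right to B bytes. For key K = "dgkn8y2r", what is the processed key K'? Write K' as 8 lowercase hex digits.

|K| = 8 > B = 4, so first hash the key.
H(K): sum = 100+103+107+110+56+121+50+114 = 761; mod 256 = 249 → f9.
Zero-pad H(K) = f9 to 4 bytes: K' = f9 00 00 00.

f9000000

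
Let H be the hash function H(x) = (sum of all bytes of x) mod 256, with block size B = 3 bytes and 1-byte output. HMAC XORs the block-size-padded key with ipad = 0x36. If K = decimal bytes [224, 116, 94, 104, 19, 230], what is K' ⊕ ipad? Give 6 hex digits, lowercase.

253636

Key decimal bytes [224, 116, 94, 104, 19, 230] = e0 74 5e 68 13 e6 is 6 bytes > B = 3, so hash it first: H(key) = 13, then zero-pad to 3 bytes: K' = 13 00 00.
XOR each byte with 0x36: 13⊕36=25, 00⊕36=36, 00⊕36=36.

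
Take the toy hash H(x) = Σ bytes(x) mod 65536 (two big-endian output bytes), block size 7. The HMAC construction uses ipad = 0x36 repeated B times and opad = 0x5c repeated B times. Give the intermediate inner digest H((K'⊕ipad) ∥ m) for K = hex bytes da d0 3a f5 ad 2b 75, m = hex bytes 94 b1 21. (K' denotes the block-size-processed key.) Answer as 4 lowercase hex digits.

0502

Key hex bytes da d0 3a f5 ad 2b 75 is exactly B = 7 bytes: K' = da d0 3a f5 ad 2b 75.
K' ⊕ ipad = ec e6 0c c3 9b 1d 43.
Inner input = ec e6 0c c3 9b 1d 43 ∥ 94 b1 21.
Inner hash: sum = 236+230+12+195+155+29+67+148+177+33 = 1282 → 05 02.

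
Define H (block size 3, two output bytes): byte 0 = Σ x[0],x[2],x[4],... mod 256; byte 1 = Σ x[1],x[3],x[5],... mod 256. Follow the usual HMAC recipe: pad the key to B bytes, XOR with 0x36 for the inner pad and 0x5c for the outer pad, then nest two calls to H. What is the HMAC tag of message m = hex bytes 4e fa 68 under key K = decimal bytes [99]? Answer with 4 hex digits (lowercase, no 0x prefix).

87e1

Key decimal bytes [99] = 63 is 1 byte ≤ B = 3; zero-pad to 3 bytes: K' = 63 00 00.
K' ⊕ ipad = 55 36 36.  K' ⊕ opad = 3f 5c 5c.
Inner input = (K'⊕ipad) ∥ m = 55 36 36 ∥ 4e fa 68.
Inner hash: even-index sum = 389 mod 256 = 133; odd-index sum = 236 mod 256 = 236 → 85 ec.
Outer input = (K'⊕opad) ∥ inner = 3f 5c 5c ∥ 85 ec.
Outer hash (tag): even-index sum = 391 mod 256 = 135; odd-index sum = 225 mod 256 = 225 → 87 e1.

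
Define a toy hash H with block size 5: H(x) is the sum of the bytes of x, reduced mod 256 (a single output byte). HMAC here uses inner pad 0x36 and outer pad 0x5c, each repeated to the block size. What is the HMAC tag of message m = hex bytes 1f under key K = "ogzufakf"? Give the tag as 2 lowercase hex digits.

Key "ogzufakf" = 6f 67 7a 75 66 61 6b 66 is 8 bytes > B = 5, so hash it first: H(key) = 5d, then zero-pad to 5 bytes: K' = 5d 00 00 00 00.
K' ⊕ ipad = 6b 36 36 36 36.  K' ⊕ opad = 01 5c 5c 5c 5c.
Inner input = (K'⊕ipad) ∥ m = 6b 36 36 36 36 ∥ 1f.
Inner hash: sum = 107+54+54+54+54+31 = 354; mod 256 = 98 → 62.
Outer input = (K'⊕opad) ∥ inner = 01 5c 5c 5c 5c ∥ 62.
Outer hash (tag): sum = 1+92+92+92+92+98 = 467; mod 256 = 211 → d3.

d3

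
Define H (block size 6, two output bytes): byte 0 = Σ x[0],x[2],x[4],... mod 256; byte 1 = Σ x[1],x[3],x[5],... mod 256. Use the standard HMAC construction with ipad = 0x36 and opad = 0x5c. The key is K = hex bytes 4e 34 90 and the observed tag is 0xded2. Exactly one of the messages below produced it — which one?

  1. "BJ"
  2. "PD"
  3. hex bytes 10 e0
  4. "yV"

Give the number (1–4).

Key hex bytes 4e 34 90 is 3 bytes ≤ B = 6; zero-pad to 6 bytes: K' = 4e 34 90 00 00 00.
K' ⊕ ipad = 78 02 a6 36 36 36; K' ⊕ opad = 12 68 cc 5c 5c 5c.
m1: inner = H(78 02 a6 36 36 36 42 4a) = 96 b8; tag = H(12 68 cc 5c 5c 5c 96 b8) = d0d8
m2: inner = H(78 02 a6 36 36 36 50 44) = a4 b2; tag = H(12 68 cc 5c 5c 5c a4 b2) = ded2 ← matches
m3: inner = H(78 02 a6 36 36 36 10 e0) = 64 4e; tag = H(12 68 cc 5c 5c 5c 64 4e) = 9e6e
m4: inner = H(78 02 a6 36 36 36 79 56) = cd c4; tag = H(12 68 cc 5c 5c 5c cd c4) = 07e4

2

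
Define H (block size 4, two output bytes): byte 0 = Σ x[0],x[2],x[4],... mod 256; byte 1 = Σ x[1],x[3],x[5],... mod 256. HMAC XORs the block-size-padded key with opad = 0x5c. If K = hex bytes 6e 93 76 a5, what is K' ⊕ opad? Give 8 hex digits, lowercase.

32cf2af9

Key hex bytes 6e 93 76 a5 is exactly B = 4 bytes: K' = 6e 93 76 a5.
XOR each byte with 0x5c: 6e⊕5c=32, 93⊕5c=cf, 76⊕5c=2a, a5⊕5c=f9.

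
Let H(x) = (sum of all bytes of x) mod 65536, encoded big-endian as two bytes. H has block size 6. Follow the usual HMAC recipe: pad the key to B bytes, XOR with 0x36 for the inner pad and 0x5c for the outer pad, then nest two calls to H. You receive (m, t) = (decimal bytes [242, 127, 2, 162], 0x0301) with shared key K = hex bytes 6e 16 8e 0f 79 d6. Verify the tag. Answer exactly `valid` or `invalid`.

Key hex bytes 6e 16 8e 0f 79 d6 is exactly B = 6 bytes: K' = 6e 16 8e 0f 79 d6.
K' ⊕ ipad = 58 20 b8 39 4f e0; K' ⊕ opad = 32 4a d2 53 25 8a.
Inner hash: sum = 88+32+184+57+79+224+242+127+2+162 = 1197 → 04 ad.
Outer hash (recomputed tag): sum = 50+74+210+83+37+138+4+173 = 769 → 03 01.
Recomputed tag = 0301; claimed = 0301 → match.

valid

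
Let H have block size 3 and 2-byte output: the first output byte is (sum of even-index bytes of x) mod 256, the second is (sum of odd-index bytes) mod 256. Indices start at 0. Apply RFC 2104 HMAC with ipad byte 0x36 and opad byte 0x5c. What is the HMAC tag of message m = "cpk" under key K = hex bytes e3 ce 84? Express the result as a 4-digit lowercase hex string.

5d89

Key hex bytes e3 ce 84 is exactly B = 3 bytes: K' = e3 ce 84.
K' ⊕ ipad = d5 f8 b2.  K' ⊕ opad = bf 92 d8.
Inner input = (K'⊕ipad) ∥ m = d5 f8 b2 ∥ 63 70 6b.
Inner hash: even-index sum = 503 mod 256 = 247; odd-index sum = 454 mod 256 = 198 → f7 c6.
Outer input = (K'⊕opad) ∥ inner = bf 92 d8 ∥ f7 c6.
Outer hash (tag): even-index sum = 605 mod 256 = 93; odd-index sum = 393 mod 256 = 137 → 5d 89.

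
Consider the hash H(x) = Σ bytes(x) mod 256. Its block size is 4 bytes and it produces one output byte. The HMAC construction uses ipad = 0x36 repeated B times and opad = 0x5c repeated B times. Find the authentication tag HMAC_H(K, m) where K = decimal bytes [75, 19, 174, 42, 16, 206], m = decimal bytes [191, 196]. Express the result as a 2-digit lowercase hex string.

a3

Key decimal bytes [75, 19, 174, 42, 16, 206] = 4b 13 ae 2a 10 ce is 6 bytes > B = 4, so hash it first: H(key) = 14, then zero-pad to 4 bytes: K' = 14 00 00 00.
K' ⊕ ipad = 22 36 36 36.  K' ⊕ opad = 48 5c 5c 5c.
Inner input = (K'⊕ipad) ∥ m = 22 36 36 36 ∥ bf c4.
Inner hash: sum = 34+54+54+54+191+196 = 583; mod 256 = 71 → 47.
Outer input = (K'⊕opad) ∥ inner = 48 5c 5c 5c ∥ 47.
Outer hash (tag): sum = 72+92+92+92+71 = 419; mod 256 = 163 → a3.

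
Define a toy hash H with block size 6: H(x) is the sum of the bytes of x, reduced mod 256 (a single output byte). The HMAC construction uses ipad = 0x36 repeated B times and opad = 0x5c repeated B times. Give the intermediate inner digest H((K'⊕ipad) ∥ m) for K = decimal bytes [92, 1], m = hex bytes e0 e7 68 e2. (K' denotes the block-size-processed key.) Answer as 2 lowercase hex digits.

8a

Key decimal bytes [92, 1] = 5c 01 is 2 bytes ≤ B = 6; zero-pad to 6 bytes: K' = 5c 01 00 00 00 00.
K' ⊕ ipad = 6a 37 36 36 36 36.
Inner input = 6a 37 36 36 36 36 ∥ e0 e7 68 e2.
Inner hash: sum = 106+55+54+54+54+54+224+231+104+226 = 1162; mod 256 = 138 → 8a.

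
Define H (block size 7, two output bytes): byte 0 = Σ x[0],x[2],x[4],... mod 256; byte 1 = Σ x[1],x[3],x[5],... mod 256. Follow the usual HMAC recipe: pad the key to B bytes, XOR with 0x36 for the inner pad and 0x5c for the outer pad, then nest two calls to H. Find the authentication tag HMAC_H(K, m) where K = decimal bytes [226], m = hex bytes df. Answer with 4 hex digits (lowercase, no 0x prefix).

538a

Key decimal bytes [226] = e2 is 1 byte ≤ B = 7; zero-pad to 7 bytes: K' = e2 00 00 00 00 00 00.
K' ⊕ ipad = d4 36 36 36 36 36 36.  K' ⊕ opad = be 5c 5c 5c 5c 5c 5c.
Inner input = (K'⊕ipad) ∥ m = d4 36 36 36 36 36 36 ∥ df.
Inner hash: even-index sum = 374 mod 256 = 118; odd-index sum = 385 mod 256 = 129 → 76 81.
Outer input = (K'⊕opad) ∥ inner = be 5c 5c 5c 5c 5c 5c ∥ 76 81.
Outer hash (tag): even-index sum = 595 mod 256 = 83; odd-index sum = 394 mod 256 = 138 → 53 8a.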